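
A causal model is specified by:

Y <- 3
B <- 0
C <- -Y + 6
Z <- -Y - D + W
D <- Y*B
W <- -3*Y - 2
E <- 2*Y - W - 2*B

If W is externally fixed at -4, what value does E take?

The intervention breaks the incoming arrows to W: W <- -3*Y - 2 no longer applies, and W = -4.
E = 2*Y - W - 2*B  [with Y=3, W=-4, B=0]  = 10

10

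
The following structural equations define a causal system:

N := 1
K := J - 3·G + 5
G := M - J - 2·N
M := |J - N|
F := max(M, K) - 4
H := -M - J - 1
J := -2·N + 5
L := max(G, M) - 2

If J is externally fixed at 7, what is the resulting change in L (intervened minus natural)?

4

do(J=7) replaces the equation J := -2·N + 5 with the constant J = 7.
M = |J - N|  [with J=7, N=1]  = 6
G = M - J - 2·N  [with M=6, J=7, N=1]  = -3
L = max(G, M) - 2  [with G=-3, M=6]  = 4
Without intervention: J = -2·N + 5  [with N=1]  = 3; M = |J - N|  [with J=3, N=1]  = 2; G = M - J - 2·N  [with M=2, J=3, N=1]  = -3; L = max(G, M) - 2  [with G=-3, M=2]  = 0.
Change = 4 − 0 = 4.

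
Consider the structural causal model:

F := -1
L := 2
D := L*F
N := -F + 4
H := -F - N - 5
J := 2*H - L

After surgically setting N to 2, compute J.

-14

Under do(N=2), the mechanism N := -F + 4 is discarded; N is fixed at 2.
H = -F - N - 5  [with F=-1, N=2]  = -6
J = 2*H - L  [with H=-6, L=2]  = -14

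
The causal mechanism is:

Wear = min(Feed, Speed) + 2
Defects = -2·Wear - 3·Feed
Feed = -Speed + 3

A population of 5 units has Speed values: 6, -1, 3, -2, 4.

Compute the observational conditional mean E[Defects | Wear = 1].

-6.5

Conditioning on Wear=1 selects the 2 unit(s) with Speed ∈ {-1, 4}. Their Defects values: -14, 1. Mean = -6.5.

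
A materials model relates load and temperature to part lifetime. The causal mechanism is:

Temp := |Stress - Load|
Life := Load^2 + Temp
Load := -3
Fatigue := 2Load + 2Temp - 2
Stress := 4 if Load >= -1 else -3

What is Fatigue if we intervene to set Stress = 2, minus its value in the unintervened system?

10

Under do(Stress=2), the mechanism Stress := 4 if Load >= -1 else -3 is discarded; Stress is fixed at 2.
Temp = |Stress - Load|  [with Stress=2, Load=-3]  = 5
Fatigue = 2Load + 2Temp - 2  [with Load=-3, Temp=5]  = 2
Without intervention: Stress = 4 if Load >= -1 else -3  [with Load=-3]  = -3; Temp = |Stress - Load|  [with Stress=-3, Load=-3]  = 0; Fatigue = 2Load + 2Temp - 2  [with Load=-3, Temp=0]  = -8.
Change = 2 − (-8) = 10.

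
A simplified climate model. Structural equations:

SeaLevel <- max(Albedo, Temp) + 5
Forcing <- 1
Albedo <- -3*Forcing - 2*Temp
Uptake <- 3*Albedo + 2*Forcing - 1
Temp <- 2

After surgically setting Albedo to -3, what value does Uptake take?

do(Albedo=-3) replaces the equation Albedo <- -3*Forcing - 2*Temp with the constant Albedo = -3.
Uptake = 3*Albedo + 2*Forcing - 1  [with Albedo=-3, Forcing=1]  = -8

-8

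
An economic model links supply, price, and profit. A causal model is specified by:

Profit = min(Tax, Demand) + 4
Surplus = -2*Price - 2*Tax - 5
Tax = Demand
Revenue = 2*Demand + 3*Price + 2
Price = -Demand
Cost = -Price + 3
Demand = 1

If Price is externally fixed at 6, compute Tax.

do(Price=6) replaces the equation Price = -Demand with the constant Price = 6.
Since Tax is not a descendant of the intervened variable, it is unaffected.
Tax = Demand  [with Demand=1]  = 1

1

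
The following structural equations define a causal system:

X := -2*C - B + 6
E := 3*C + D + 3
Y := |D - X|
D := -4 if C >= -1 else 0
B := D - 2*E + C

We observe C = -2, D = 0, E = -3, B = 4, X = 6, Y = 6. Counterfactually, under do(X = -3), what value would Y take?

3

The intervention breaks the incoming arrows to X: X := -2*C - B + 6 no longer applies, and X = -3.
D = -4 if C >= -1 else 0  [with C=-2]  = 0
Y = |D - X|  [with D=0, X=-3]  = 3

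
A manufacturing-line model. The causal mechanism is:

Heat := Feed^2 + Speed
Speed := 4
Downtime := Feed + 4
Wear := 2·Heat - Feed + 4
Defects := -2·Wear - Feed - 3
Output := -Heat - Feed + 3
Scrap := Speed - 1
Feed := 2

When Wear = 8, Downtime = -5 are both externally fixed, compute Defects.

-21

The joint intervention fixes Wear = 8, Downtime = -5, removing each variable's own equation.
Defects = -2·Wear - Feed - 3  [with Wear=8, Feed=2]  = -21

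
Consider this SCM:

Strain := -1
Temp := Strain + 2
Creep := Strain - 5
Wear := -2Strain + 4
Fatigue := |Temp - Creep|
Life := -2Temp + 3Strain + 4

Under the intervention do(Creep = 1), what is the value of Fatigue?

0

do(Creep=1) replaces the equation Creep := Strain - 5 with the constant Creep = 1.
Temp = Strain + 2  [with Strain=-1]  = 1
Fatigue = |Temp - Creep|  [with Temp=1, Creep=1]  = 0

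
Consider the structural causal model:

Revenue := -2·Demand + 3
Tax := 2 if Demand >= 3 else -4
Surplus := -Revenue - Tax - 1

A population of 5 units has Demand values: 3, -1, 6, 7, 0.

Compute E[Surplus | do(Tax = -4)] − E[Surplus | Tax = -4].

Under do(Tax=-4), Tax's equation is replaced by Tax=-4 for every unit. Per-unit Surplus: 6, -2, 12, 14, 0. Mean = 6.
E[Surplus|Tax=-4] averages over only the 2 units with Tax=-4 (Demand = -1, 0): Surplus = -2, 0, mean -1.
Difference = 6 − (-1) = 7.

7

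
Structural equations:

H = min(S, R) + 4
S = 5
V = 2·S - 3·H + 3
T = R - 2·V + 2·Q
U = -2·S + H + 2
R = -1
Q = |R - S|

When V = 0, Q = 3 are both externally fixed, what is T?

The joint intervention fixes V = 0, Q = 3, removing each variable's own equation.
T = R - 2·V + 2·Q  [with R=-1, V=0, Q=3]  = 5

5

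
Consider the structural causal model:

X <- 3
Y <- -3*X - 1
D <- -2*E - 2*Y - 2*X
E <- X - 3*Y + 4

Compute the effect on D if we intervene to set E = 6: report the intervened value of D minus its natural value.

62

The intervention breaks the incoming arrows to E: E <- X - 3*Y + 4 no longer applies, and E = 6.
Y = -3*X - 1  [with X=3]  = -10
D = -2*E - 2*Y - 2*X  [with E=6, Y=-10, X=3]  = 2
Without intervention: Y = -3*X - 1  [with X=3]  = -10; E = X - 3*Y + 4  [with X=3, Y=-10]  = 37; D = -2*E - 2*Y - 2*X  [with E=37, Y=-10, X=3]  = -60.
Change = 2 − (-60) = 62.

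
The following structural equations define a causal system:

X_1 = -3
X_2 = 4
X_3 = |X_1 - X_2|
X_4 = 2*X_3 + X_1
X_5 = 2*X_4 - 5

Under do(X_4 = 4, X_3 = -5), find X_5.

The joint intervention fixes X_4 = 4, X_3 = -5, removing each variable's own equation.
X_5 = 2*X_4 - 5  [with X_4=4]  = 3

3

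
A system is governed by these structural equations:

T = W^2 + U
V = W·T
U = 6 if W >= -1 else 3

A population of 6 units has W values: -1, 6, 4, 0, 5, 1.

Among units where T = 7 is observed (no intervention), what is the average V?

E[V|T=7] averages over only the 2 units with T=7 (W = -1, 1): V = -7, 7, mean 0.

0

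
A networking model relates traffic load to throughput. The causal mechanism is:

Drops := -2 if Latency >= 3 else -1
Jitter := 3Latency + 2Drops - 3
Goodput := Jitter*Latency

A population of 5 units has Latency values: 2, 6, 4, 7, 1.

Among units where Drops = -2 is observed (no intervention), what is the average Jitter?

Observing Drops=-2 restricts to units where Drops's equation naturally yields -2: Latency ∈ {6, 4, 7}. In that subpopulation Jitter = 11, 5, 14, mean 10.

10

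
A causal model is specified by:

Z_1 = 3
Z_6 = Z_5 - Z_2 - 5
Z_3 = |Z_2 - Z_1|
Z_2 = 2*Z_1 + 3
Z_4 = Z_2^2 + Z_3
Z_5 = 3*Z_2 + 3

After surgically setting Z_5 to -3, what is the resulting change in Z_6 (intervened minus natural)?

-33

The intervention breaks the incoming arrows to Z_5: Z_5 = 3*Z_2 + 3 no longer applies, and Z_5 = -3.
Z_2 = 2*Z_1 + 3  [with Z_1=3]  = 9
Z_6 = Z_5 - Z_2 - 5  [with Z_5=-3, Z_2=9]  = -17
Without intervention: Z_2 = 2*Z_1 + 3  [with Z_1=3]  = 9; Z_5 = 3*Z_2 + 3  [with Z_2=9]  = 30; Z_6 = Z_5 - Z_2 - 5  [with Z_5=30, Z_2=9]  = 16.
Change = -17 − 16 = -33.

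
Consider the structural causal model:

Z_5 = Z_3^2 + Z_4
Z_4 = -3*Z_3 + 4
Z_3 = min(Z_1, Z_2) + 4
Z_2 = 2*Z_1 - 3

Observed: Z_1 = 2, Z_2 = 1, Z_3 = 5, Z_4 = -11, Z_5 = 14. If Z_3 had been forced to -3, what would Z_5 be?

22

do(Z_3=-3) replaces the equation Z_3 = min(Z_1, Z_2) + 4 with the constant Z_3 = -3.
Z_4 = -3*Z_3 + 4  [with Z_3=-3]  = 13
Z_5 = Z_3^2 + Z_4  [with Z_3=-3, Z_4=13]  = 22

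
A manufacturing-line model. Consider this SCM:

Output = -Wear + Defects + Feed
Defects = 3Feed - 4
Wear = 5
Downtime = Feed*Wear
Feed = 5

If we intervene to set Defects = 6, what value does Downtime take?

do(Defects=6) replaces the equation Defects = 3Feed - 4 with the constant Defects = 6.
Downtime is not downstream of the intervention, so its value is determined by the original equations.
Downtime = Feed*Wear  [with Feed=5, Wear=5]  = 25

25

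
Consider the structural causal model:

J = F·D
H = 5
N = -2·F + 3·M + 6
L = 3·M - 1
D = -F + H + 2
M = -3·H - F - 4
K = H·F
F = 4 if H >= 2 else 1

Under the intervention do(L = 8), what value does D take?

Intervening sets L = 8 and removes its equation (L = 3·M - 1).
No directed path runs from L to D, so D keeps its natural value.
F = 4 if H >= 2 else 1  [with H=5]  = 4
D = -F + H + 2  [with F=4, H=5]  = 3

3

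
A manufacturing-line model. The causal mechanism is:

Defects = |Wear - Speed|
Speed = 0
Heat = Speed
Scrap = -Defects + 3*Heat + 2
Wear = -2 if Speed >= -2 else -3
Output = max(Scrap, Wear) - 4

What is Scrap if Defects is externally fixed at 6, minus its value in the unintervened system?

-4

Intervening sets Defects = 6 and removes its equation (Defects = |Wear - Speed|).
Heat = Speed  [with Speed=0]  = 0
Scrap = -Defects + 3*Heat + 2  [with Defects=6, Heat=0]  = -4
Without intervention: Heat = Speed  [with Speed=0]  = 0; Wear = -2 if Speed >= -2 else -3  [with Speed=0]  = -2; Defects = |Wear - Speed|  [with Wear=-2, Speed=0]  = 2; Scrap = -Defects + 3*Heat + 2  [with Defects=2, Heat=0]  = 0.
Change = -4 − 0 = -4.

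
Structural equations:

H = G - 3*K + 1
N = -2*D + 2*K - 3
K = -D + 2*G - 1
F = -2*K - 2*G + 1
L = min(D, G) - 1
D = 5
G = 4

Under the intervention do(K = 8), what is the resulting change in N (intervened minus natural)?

12

The intervention breaks the incoming arrows to K: K = -D + 2*G - 1 no longer applies, and K = 8.
N = -2*D + 2*K - 3  [with D=5, K=8]  = 3
Without intervention: K = -D + 2*G - 1  [with D=5, G=4]  = 2; N = -2*D + 2*K - 3  [with D=5, K=2]  = -9.
Change = 3 − (-9) = 12.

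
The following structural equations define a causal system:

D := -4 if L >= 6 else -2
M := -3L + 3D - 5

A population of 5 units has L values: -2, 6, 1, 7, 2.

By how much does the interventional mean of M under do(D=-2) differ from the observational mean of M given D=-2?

Under do(D=-2), D's equation is replaced by D=-2 for every unit. Per-unit M: -5, -29, -14, -32, -17. Mean = -19.4.
E[M|D=-2] averages over only the 3 units with D=-2 (L = -2, 1, 2): M = -5, -14, -17, mean -12.
Difference = -19.4 − (-12) = -7.4.

-7.4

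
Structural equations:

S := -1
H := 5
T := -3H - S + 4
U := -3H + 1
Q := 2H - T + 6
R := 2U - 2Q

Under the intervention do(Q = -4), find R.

The intervention breaks the incoming arrows to Q: Q := 2H - T + 6 no longer applies, and Q = -4.
U = -3H + 1  [with H=5]  = -14
R = 2U - 2Q  [with U=-14, Q=-4]  = -20

-20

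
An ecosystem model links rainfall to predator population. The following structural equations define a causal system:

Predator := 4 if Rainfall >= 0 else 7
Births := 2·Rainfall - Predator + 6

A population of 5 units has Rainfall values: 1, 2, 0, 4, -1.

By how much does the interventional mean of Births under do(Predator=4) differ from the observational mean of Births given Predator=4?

Under do(Predator=4), Predator's equation is replaced by Predator=4 for every unit. Per-unit Births: 4, 6, 2, 10, 0. Mean = 4.4.
Observing Predator=4 restricts to units where Predator's equation naturally yields 4: Rainfall ∈ {1, 2, 0, 4}. In that subpopulation Births = 4, 6, 2, 10, mean 5.5.
Difference = 4.4 − 5.5 = -1.1.

-1.1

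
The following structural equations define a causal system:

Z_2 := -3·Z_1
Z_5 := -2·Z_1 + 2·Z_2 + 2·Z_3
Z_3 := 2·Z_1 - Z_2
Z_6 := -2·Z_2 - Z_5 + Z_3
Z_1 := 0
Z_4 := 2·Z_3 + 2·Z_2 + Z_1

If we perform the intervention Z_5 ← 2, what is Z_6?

The intervention breaks the incoming arrows to Z_5: Z_5 := -2·Z_1 + 2·Z_2 + 2·Z_3 no longer applies, and Z_5 = 2.
Z_2 = -3·Z_1  [with Z_1=0]  = 0
Z_3 = 2·Z_1 - Z_2  [with Z_1=0, Z_2=0]  = 0
Z_6 = -2·Z_2 - Z_5 + Z_3  [with Z_2=0, Z_5=2, Z_3=0]  = -2

-2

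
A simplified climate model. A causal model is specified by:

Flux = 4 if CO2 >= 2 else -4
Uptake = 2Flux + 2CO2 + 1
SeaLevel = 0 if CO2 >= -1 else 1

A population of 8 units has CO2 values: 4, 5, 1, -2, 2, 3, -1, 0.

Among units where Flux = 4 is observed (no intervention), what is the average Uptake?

Observing Flux=4 restricts to units where Flux's equation naturally yields 4: CO2 ∈ {4, 5, 2, 3}. In that subpopulation Uptake = 17, 19, 13, 15, mean 16.

16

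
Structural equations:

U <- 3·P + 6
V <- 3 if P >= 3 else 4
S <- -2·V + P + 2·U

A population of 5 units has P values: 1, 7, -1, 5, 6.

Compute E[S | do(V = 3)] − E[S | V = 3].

The intervention sets V=3 in all 5 units regardless of P. Recomputing S per unit gives 13, 55, -1, 41, 48; average 31.2.
Conditioning on V=3 selects the 3 unit(s) with P ∈ {7, 5, 6}. Their S values: 55, 41, 48. Mean = 48.
Difference = 31.2 − 48 = -16.8.

-16.8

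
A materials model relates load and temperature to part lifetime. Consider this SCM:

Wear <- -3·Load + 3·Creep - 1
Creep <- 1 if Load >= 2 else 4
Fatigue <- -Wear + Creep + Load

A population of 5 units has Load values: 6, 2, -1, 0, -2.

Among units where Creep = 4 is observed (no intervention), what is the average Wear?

14

Observing Creep=4 restricts to units where Creep's equation naturally yields 4: Load ∈ {-1, 0, -2}. In that subpopulation Wear = 14, 11, 17, mean 14.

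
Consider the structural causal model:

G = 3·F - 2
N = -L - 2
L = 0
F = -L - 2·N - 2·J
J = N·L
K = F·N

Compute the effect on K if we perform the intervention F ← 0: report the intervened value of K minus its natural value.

Intervening sets F = 0 and removes its equation (F = -L - 2·N - 2·J).
N = -L - 2  [with L=0]  = -2
K = F·N  [with F=0, N=-2]  = 0
Without intervention: N = -L - 2  [with L=0]  = -2; J = N·L  [with N=-2, L=0]  = 0; F = -L - 2·N - 2·J  [with L=0, N=-2, J=0]  = 4; K = F·N  [with F=4, N=-2]  = -8.
Change = 0 − (-8) = 8.

8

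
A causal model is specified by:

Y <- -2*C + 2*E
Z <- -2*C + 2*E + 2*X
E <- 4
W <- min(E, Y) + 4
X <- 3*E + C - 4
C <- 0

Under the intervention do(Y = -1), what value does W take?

3

The intervention breaks the incoming arrows to Y: Y <- -2*C + 2*E no longer applies, and Y = -1.
W = min(E, Y) + 4  [with E=4, Y=-1]  = 3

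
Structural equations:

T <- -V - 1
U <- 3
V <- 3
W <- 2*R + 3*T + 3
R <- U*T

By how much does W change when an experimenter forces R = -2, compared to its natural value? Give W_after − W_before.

20

Intervening sets R = -2 and removes its equation (R <- U*T).
T = -V - 1  [with V=3]  = -4
W = 2*R + 3*T + 3  [with R=-2, T=-4]  = -13
Without intervention: T = -V - 1  [with V=3]  = -4; R = U*T  [with U=3, T=-4]  = -12; W = 2*R + 3*T + 3  [with R=-12, T=-4]  = -33.
Change = -13 − (-33) = 20.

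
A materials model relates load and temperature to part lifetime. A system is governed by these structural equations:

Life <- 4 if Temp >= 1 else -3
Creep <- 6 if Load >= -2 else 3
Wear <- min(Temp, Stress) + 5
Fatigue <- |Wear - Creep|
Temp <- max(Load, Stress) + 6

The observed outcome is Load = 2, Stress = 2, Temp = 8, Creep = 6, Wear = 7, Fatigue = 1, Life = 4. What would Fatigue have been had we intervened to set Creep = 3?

4

Under do(Creep=3), the mechanism Creep <- 6 if Load >= -2 else 3 is discarded; Creep is fixed at 3.
Temp = max(Load, Stress) + 6  [with Load=2, Stress=2]  = 8
Wear = min(Temp, Stress) + 5  [with Temp=8, Stress=2]  = 7
Fatigue = |Wear - Creep|  [with Wear=7, Creep=3]  = 4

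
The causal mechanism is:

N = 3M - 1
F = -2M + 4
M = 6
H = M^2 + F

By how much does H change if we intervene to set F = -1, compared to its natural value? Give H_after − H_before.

The intervention breaks the incoming arrows to F: F = -2M + 4 no longer applies, and F = -1.
H = M^2 + F  [with M=6, F=-1]  = 35
Without intervention: F = -2M + 4  [with M=6]  = -8; H = M^2 + F  [with M=6, F=-8]  = 28.
Change = 35 − 28 = 7.

7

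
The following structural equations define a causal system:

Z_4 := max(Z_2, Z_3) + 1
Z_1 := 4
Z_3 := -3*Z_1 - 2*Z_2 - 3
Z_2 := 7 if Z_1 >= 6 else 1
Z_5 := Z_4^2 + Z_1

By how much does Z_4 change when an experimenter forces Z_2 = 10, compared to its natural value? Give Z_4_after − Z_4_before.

9

Under do(Z_2=10), the mechanism Z_2 := 7 if Z_1 >= 6 else 1 is discarded; Z_2 is fixed at 10.
Z_3 = -3*Z_1 - 2*Z_2 - 3  [with Z_1=4, Z_2=10]  = -35
Z_4 = max(Z_2, Z_3) + 1  [with Z_2=10, Z_3=-35]  = 11
Without intervention: Z_2 = 7 if Z_1 >= 6 else 1  [with Z_1=4]  = 1; Z_3 = -3*Z_1 - 2*Z_2 - 3  [with Z_1=4, Z_2=1]  = -17; Z_4 = max(Z_2, Z_3) + 1  [with Z_2=1, Z_3=-17]  = 2.
Change = 11 − 2 = 9.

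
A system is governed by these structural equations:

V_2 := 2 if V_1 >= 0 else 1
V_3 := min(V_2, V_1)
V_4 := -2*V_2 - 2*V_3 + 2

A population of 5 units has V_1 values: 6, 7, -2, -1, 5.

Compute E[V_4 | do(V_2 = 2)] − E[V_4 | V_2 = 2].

2.8

The intervention sets V_2=2 in all 5 units regardless of V_1. Recomputing V_4 per unit gives -6, -6, 2, 0, -6; average -3.2.
Observing V_2=2 restricts to units where V_2's equation naturally yields 2: V_1 ∈ {6, 7, 5}. In that subpopulation V_4 = -6, -6, -6, mean -6.
Difference = -3.2 − (-6) = 2.8.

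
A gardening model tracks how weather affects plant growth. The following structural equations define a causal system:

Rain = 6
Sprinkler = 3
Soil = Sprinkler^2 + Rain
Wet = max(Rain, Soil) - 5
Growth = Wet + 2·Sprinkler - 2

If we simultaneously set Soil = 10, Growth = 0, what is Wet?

5

The joint intervention fixes Soil = 10, Growth = 0, removing each variable's own equation.
Wet = max(Rain, Soil) - 5  [with Rain=6, Soil=10]  = 5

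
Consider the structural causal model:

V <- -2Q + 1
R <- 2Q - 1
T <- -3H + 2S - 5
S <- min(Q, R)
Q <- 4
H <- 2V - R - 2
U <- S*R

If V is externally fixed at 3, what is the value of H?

do(V=3) replaces the equation V <- -2Q + 1 with the constant V = 3.
R = 2Q - 1  [with Q=4]  = 7
H = 2V - R - 2  [with V=3, R=7]  = -3

-3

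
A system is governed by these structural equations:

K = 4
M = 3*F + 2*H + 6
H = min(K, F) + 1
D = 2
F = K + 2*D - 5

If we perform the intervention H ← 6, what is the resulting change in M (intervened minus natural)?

4

Intervening sets H = 6 and removes its equation (H = min(K, F) + 1).
F = K + 2*D - 5  [with K=4, D=2]  = 3
M = 3*F + 2*H + 6  [with F=3, H=6]  = 27
Without intervention: F = K + 2*D - 5  [with K=4, D=2]  = 3; H = min(K, F) + 1  [with K=4, F=3]  = 4; M = 3*F + 2*H + 6  [with F=3, H=4]  = 23.
Change = 27 − 23 = 4.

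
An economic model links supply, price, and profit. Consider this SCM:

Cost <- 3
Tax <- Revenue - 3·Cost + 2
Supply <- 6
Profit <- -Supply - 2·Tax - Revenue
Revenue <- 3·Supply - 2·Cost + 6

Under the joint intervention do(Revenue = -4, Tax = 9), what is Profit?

-20

Setting Revenue = -4, Tax = 9 by intervention discards those variables' equations.
Profit = -Supply - 2·Tax - Revenue  [with Supply=6, Tax=9, Revenue=-4]  = -20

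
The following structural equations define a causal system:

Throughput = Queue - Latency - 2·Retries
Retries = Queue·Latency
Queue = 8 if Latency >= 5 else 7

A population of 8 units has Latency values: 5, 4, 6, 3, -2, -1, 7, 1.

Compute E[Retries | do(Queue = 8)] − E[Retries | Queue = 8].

-25

The intervention sets Queue=8 in all 8 units regardless of Latency. Recomputing Retries per unit gives 40, 32, 48, 24, -16, -8, 56, 8; average 23.
E[Retries|Queue=8] averages over only the 3 units with Queue=8 (Latency = 5, 6, 7): Retries = 40, 48, 56, mean 48.
Difference = 23 − 48 = -25.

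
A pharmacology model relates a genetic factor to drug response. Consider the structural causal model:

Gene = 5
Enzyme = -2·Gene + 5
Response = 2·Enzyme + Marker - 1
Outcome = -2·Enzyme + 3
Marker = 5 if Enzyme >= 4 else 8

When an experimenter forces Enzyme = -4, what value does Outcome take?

do(Enzyme=-4) replaces the equation Enzyme = -2·Gene + 5 with the constant Enzyme = -4.
Outcome = -2·Enzyme + 3  [with Enzyme=-4]  = 11

11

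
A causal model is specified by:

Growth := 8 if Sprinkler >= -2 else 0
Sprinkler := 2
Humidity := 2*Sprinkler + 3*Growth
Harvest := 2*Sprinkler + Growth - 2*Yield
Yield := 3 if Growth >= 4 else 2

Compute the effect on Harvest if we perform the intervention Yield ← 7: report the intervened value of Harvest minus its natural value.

-8

Intervening sets Yield = 7 and removes its equation (Yield := 3 if Growth >= 4 else 2).
Growth = 8 if Sprinkler >= -2 else 0  [with Sprinkler=2]  = 8
Harvest = 2*Sprinkler + Growth - 2*Yield  [with Sprinkler=2, Growth=8, Yield=7]  = -2
Without intervention: Growth = 8 if Sprinkler >= -2 else 0  [with Sprinkler=2]  = 8; Yield = 3 if Growth >= 4 else 2  [with Growth=8]  = 3; Harvest = 2*Sprinkler + Growth - 2*Yield  [with Sprinkler=2, Growth=8, Yield=3]  = 6.
Change = -2 − 6 = -8.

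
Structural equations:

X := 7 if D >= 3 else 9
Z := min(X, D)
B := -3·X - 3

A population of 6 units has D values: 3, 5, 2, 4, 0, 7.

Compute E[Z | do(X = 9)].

3.5

The intervention sets X=9 in all 6 units regardless of D. Recomputing Z per unit gives 3, 5, 2, 4, 0, 7; average 3.5.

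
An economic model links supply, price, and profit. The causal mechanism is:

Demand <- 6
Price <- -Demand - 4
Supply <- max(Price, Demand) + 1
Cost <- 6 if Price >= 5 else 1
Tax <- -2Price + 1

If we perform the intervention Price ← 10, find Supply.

The intervention breaks the incoming arrows to Price: Price <- -Demand - 4 no longer applies, and Price = 10.
Supply = max(Price, Demand) + 1  [with Price=10, Demand=6]  = 11

11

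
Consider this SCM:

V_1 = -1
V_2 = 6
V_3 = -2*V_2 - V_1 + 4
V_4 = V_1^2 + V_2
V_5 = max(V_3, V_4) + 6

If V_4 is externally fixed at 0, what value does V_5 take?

Intervening sets V_4 = 0 and removes its equation (V_4 = V_1^2 + V_2).
V_3 = -2*V_2 - V_1 + 4  [with V_2=6, V_1=-1]  = -7
V_5 = max(V_3, V_4) + 6  [with V_3=-7, V_4=0]  = 6

6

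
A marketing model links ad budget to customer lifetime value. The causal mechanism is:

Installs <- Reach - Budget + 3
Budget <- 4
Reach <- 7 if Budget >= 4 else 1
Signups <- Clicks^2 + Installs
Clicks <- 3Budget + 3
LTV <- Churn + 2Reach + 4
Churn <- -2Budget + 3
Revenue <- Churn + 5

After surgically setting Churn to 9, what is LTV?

Intervening sets Churn = 9 and removes its equation (Churn <- -2Budget + 3).
Reach = 7 if Budget >= 4 else 1  [with Budget=4]  = 7
LTV = Churn + 2Reach + 4  [with Churn=9, Reach=7]  = 27

27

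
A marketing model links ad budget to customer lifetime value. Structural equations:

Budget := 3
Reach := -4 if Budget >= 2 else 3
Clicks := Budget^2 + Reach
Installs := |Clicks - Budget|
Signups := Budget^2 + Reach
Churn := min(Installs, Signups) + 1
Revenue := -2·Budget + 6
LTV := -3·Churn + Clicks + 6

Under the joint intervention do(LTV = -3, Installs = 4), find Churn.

5

The joint intervention fixes LTV = -3, Installs = 4, removing each variable's own equation.
Reach = -4 if Budget >= 2 else 3  [with Budget=3]  = -4
Signups = Budget^2 + Reach  [with Budget=3, Reach=-4]  = 5
Churn = min(Installs, Signups) + 1  [with Installs=4, Signups=5]  = 5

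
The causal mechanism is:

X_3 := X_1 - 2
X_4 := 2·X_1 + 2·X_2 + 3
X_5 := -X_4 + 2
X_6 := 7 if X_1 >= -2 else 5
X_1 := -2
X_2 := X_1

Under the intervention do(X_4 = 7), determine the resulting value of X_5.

-5

Intervening sets X_4 = 7 and removes its equation (X_4 := 2·X_1 + 2·X_2 + 3).
X_5 = -X_4 + 2  [with X_4=7]  = -5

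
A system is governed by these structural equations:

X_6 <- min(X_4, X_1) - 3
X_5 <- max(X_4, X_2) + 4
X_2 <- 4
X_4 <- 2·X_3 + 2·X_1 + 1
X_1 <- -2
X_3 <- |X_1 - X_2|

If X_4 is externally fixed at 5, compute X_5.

9

Intervening sets X_4 = 5 and removes its equation (X_4 <- 2·X_3 + 2·X_1 + 1).
X_5 = max(X_4, X_2) + 4  [with X_4=5, X_2=4]  = 9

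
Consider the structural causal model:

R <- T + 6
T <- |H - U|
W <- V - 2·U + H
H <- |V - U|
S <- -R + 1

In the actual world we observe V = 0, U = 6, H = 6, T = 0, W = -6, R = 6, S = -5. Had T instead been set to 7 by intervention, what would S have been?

-12

The intervention breaks the incoming arrows to T: T <- |H - U| no longer applies, and T = 7.
R = T + 6  [with T=7]  = 13
S = -R + 1  [with R=13]  = -12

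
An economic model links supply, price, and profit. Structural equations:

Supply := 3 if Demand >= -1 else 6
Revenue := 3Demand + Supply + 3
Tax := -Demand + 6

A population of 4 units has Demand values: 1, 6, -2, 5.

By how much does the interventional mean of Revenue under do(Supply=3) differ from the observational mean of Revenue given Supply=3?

-4.5

Every unit gets Supply=3 under the intervention. Revenue values become 9, 24, 0, 21; E[Revenue|do(Supply=3)] = 13.5.
E[Revenue|Supply=3] averages over only the 3 units with Supply=3 (Demand = 1, 6, 5): Revenue = 9, 24, 21, mean 18.
Difference = 13.5 − 18 = -4.5.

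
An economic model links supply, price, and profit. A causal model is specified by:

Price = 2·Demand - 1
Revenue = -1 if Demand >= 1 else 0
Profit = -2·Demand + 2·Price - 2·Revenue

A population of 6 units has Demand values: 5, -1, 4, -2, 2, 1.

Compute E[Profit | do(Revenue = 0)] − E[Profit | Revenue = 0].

Under do(Revenue=0), Revenue's equation is replaced by Revenue=0 for every unit. Per-unit Profit: 8, -4, 6, -6, 2, 0. Mean = 1.
Observing Revenue=0 restricts to units where Revenue's equation naturally yields 0: Demand ∈ {-1, -2}. In that subpopulation Profit = -4, -6, mean -5.
Difference = 1 − (-5) = 6.

6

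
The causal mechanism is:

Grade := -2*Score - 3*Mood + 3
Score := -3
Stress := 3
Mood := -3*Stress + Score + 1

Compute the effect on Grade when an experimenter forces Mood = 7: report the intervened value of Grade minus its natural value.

-54

The intervention breaks the incoming arrows to Mood: Mood := -3*Stress + Score + 1 no longer applies, and Mood = 7.
Grade = -2*Score - 3*Mood + 3  [with Score=-3, Mood=7]  = -12
Without intervention: Mood = -3*Stress + Score + 1  [with Stress=3, Score=-3]  = -11; Grade = -2*Score - 3*Mood + 3  [with Score=-3, Mood=-11]  = 42.
Change = -12 − 42 = -54.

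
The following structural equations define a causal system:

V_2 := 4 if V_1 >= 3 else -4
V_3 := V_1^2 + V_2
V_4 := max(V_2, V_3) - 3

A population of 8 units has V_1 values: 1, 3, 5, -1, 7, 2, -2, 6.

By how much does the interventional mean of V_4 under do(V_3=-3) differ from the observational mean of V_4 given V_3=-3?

3.5

The intervention sets V_3=-3 in all 8 units regardless of V_1. Recomputing V_4 per unit gives -6, 1, 1, -6, 1, -6, -6, 1; average -2.5.
Conditioning on V_3=-3 selects the 2 unit(s) with V_1 ∈ {1, -1}. Their V_4 values: -6, -6. Mean = -6.
Difference = -2.5 − (-6) = 3.5.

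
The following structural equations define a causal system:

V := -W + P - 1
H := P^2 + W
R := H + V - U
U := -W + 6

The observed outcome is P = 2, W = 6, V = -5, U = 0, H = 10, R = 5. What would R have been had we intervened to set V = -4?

6

The intervention breaks the incoming arrows to V: V := -W + P - 1 no longer applies, and V = -4.
U = -W + 6  [with W=6]  = 0
H = P^2 + W  [with P=2, W=6]  = 10
R = H + V - U  [with H=10, V=-4, U=0]  = 6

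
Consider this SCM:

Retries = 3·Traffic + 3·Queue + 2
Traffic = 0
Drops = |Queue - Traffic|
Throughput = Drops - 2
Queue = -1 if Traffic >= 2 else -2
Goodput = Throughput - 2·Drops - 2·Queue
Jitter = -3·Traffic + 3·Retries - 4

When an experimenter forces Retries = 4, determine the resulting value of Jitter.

8

Intervening sets Retries = 4 and removes its equation (Retries = 3·Traffic + 3·Queue + 2).
Jitter = -3·Traffic + 3·Retries - 4  [with Traffic=0, Retries=4]  = 8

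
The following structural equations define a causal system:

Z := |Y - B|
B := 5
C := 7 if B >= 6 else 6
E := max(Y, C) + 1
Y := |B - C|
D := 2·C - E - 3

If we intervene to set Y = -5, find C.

6

Under do(Y=-5), the mechanism Y := |B - C| is discarded; Y is fixed at -5.
Since C is not a descendant of the intervened variable, it is unaffected.
C = 7 if B >= 6 else 6  [with B=5]  = 6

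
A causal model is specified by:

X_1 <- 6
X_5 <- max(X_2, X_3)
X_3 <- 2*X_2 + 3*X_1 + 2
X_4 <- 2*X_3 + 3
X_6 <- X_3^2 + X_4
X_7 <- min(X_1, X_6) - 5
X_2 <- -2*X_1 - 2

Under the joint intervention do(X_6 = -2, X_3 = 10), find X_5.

Under do(X_6 = -2, X_3 = 10), each intervened variable's structural equation is replaced by its fixed value.
X_2 = -2*X_1 - 2  [with X_1=6]  = -14
X_5 = max(X_2, X_3)  [with X_2=-14, X_3=10]  = 10

10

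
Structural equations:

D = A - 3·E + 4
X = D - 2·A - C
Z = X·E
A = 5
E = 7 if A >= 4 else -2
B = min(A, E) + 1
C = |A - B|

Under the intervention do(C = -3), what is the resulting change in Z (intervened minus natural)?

28

The intervention breaks the incoming arrows to C: C = |A - B| no longer applies, and C = -3.
E = 7 if A >= 4 else -2  [with A=5]  = 7
D = A - 3·E + 4  [with A=5, E=7]  = -12
X = D - 2·A - C  [with D=-12, A=5, C=-3]  = -19
Z = X·E  [with X=-19, E=7]  = -133
Without intervention: E = 7 if A >= 4 else -2  [with A=5]  = 7; B = min(A, E) + 1  [with A=5, E=7]  = 6; C = |A - B|  [with A=5, B=6]  = 1; D = A - 3·E + 4  [with A=5, E=7]  = -12; X = D - 2·A - C  [with D=-12, A=5, C=1]  = -23; Z = X·E  [with X=-23, E=7]  = -161.
Change = -133 − (-161) = 28.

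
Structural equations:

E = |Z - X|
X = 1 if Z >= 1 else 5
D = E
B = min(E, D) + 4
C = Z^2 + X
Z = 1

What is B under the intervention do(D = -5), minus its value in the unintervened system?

The intervention breaks the incoming arrows to D: D = E no longer applies, and D = -5.
X = 1 if Z >= 1 else 5  [with Z=1]  = 1
E = |Z - X|  [with Z=1, X=1]  = 0
B = min(E, D) + 4  [with E=0, D=-5]  = -1
Without intervention: X = 1 if Z >= 1 else 5  [with Z=1]  = 1; E = |Z - X|  [with Z=1, X=1]  = 0; D = E  [with E=0]  = 0; B = min(E, D) + 4  [with E=0, D=0]  = 4.
Change = -1 − 4 = -5.

-5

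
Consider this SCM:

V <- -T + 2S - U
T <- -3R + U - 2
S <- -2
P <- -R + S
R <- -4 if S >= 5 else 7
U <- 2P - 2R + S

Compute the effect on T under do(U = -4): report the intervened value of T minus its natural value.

Intervening sets U = -4 and removes its equation (U <- 2P - 2R + S).
R = -4 if S >= 5 else 7  [with S=-2]  = 7
T = -3R + U - 2  [with R=7, U=-4]  = -27
Without intervention: R = -4 if S >= 5 else 7  [with S=-2]  = 7; P = -R + S  [with R=7, S=-2]  = -9; U = 2P - 2R + S  [with P=-9, R=7, S=-2]  = -34; T = -3R + U - 2  [with R=7, U=-34]  = -57.
Change = -27 − (-57) = 30.

30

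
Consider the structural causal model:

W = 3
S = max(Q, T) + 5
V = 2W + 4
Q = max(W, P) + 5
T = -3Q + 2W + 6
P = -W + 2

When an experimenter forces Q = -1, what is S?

The intervention breaks the incoming arrows to Q: Q = max(W, P) + 5 no longer applies, and Q = -1.
T = -3Q + 2W + 6  [with Q=-1, W=3]  = 15
S = max(Q, T) + 5  [with Q=-1, T=15]  = 20

20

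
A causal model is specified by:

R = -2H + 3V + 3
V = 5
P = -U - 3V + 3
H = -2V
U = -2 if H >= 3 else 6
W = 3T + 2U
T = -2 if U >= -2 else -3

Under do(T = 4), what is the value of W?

24

Under do(T=4), the mechanism T = -2 if U >= -2 else -3 is discarded; T is fixed at 4.
H = -2V  [with V=5]  = -10
U = -2 if H >= 3 else 6  [with H=-10]  = 6
W = 3T + 2U  [with T=4, U=6]  = 24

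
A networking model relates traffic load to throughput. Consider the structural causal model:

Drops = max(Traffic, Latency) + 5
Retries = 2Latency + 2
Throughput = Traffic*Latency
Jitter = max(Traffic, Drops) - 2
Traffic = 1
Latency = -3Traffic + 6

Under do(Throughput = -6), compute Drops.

do(Throughput=-6) replaces the equation Throughput = Traffic*Latency with the constant Throughput = -6.
Drops is not downstream of the intervention, so its value is determined by the original equations.
Latency = -3Traffic + 6  [with Traffic=1]  = 3
Drops = max(Traffic, Latency) + 5  [with Traffic=1, Latency=3]  = 8

8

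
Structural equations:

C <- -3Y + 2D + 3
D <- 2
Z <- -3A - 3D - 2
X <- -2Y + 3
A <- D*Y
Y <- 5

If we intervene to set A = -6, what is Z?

Intervening sets A = -6 and removes its equation (A <- D*Y).
Z = -3A - 3D - 2  [with A=-6, D=2]  = 10

10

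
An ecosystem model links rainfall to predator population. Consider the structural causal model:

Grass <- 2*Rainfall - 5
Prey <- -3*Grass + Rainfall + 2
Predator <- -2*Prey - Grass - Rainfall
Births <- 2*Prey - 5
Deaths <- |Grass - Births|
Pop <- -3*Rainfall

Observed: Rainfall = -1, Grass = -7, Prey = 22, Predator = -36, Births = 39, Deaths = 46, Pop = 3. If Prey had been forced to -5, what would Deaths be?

The intervention breaks the incoming arrows to Prey: Prey <- -3*Grass + Rainfall + 2 no longer applies, and Prey = -5.
Grass = 2*Rainfall - 5  [with Rainfall=-1]  = -7
Births = 2*Prey - 5  [with Prey=-5]  = -15
Deaths = |Grass - Births|  [with Grass=-7, Births=-15]  = 8

8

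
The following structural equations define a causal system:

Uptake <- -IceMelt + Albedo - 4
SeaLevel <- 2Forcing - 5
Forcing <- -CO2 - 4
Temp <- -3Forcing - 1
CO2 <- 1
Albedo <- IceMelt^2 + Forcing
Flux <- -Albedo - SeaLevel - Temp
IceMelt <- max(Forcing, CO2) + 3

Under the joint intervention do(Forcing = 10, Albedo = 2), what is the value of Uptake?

The joint intervention fixes Forcing = 10, Albedo = 2, removing each variable's own equation.
IceMelt = max(Forcing, CO2) + 3  [with Forcing=10, CO2=1]  = 13
Uptake = -IceMelt + Albedo - 4  [with IceMelt=13, Albedo=2]  = -15

-15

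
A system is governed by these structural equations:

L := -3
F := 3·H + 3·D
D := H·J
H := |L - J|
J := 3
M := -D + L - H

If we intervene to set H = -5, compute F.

The intervention breaks the incoming arrows to H: H := |L - J| no longer applies, and H = -5.
D = H·J  [with H=-5, J=3]  = -15
F = 3·H + 3·D  [with H=-5, D=-15]  = -60

-60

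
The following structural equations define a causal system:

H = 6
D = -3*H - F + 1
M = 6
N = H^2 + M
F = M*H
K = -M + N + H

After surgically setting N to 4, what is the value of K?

4

Under do(N=4), the mechanism N = H^2 + M is discarded; N is fixed at 4.
K = -M + N + H  [with M=6, N=4, H=6]  = 4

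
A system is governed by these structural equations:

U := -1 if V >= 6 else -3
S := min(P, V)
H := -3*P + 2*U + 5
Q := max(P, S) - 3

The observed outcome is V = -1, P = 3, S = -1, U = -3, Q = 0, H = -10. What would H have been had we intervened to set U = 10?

Under do(U=10), the mechanism U := -1 if V >= 6 else -3 is discarded; U is fixed at 10.
H = -3*P + 2*U + 5  [with P=3, U=10]  = 16

16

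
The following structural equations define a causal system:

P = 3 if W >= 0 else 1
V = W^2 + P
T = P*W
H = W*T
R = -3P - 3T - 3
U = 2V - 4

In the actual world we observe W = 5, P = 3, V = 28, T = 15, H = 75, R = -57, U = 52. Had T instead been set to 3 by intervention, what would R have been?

Under do(T=3), the mechanism T = P*W is discarded; T is fixed at 3.
P = 3 if W >= 0 else 1  [with W=5]  = 3
R = -3P - 3T - 3  [with P=3, T=3]  = -21

-21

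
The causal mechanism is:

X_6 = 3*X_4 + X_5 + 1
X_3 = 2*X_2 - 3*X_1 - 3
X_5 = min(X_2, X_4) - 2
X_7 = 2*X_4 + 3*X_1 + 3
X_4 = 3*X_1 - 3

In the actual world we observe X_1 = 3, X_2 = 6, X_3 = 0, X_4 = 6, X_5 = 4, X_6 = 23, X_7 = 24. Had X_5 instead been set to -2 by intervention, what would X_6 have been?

17

The intervention breaks the incoming arrows to X_5: X_5 = min(X_2, X_4) - 2 no longer applies, and X_5 = -2.
X_4 = 3*X_1 - 3  [with X_1=3]  = 6
X_6 = 3*X_4 + X_5 + 1  [with X_4=6, X_5=-2]  = 17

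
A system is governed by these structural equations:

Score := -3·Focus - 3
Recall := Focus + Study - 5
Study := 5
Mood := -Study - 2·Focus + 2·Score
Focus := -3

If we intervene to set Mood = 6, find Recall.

Intervening sets Mood = 6 and removes its equation (Mood := -Study - 2·Focus + 2·Score).
No directed path runs from Mood to Recall, so Recall keeps its natural value.
Recall = Focus + Study - 5  [with Focus=-3, Study=5]  = -3

-3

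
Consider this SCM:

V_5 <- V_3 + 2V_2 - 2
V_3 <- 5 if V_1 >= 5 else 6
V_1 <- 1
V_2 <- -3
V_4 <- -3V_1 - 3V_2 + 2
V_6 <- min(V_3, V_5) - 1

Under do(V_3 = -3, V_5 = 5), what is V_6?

-4

Setting V_3 = -3, V_5 = 5 by intervention discards those variables' equations.
V_6 = min(V_3, V_5) - 1  [with V_3=-3, V_5=5]  = -4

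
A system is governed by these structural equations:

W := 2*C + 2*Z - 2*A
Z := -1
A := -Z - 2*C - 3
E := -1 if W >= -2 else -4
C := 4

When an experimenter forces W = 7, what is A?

-10

Under do(W=7), the mechanism W := 2*C + 2*Z - 2*A is discarded; W is fixed at 7.
Since A is not a descendant of the intervened variable, it is unaffected.
A = -Z - 2*C - 3  [with Z=-1, C=4]  = -10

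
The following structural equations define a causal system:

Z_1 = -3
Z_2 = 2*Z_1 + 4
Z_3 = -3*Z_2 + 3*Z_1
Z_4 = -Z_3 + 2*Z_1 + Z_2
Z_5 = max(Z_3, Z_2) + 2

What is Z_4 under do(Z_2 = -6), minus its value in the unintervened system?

Under do(Z_2=-6), the mechanism Z_2 = 2*Z_1 + 4 is discarded; Z_2 is fixed at -6.
Z_3 = -3*Z_2 + 3*Z_1  [with Z_2=-6, Z_1=-3]  = 9
Z_4 = -Z_3 + 2*Z_1 + Z_2  [with Z_3=9, Z_1=-3, Z_2=-6]  = -21
Without intervention: Z_2 = 2*Z_1 + 4  [with Z_1=-3]  = -2; Z_3 = -3*Z_2 + 3*Z_1  [with Z_2=-2, Z_1=-3]  = -3; Z_4 = -Z_3 + 2*Z_1 + Z_2  [with Z_3=-3, Z_1=-3, Z_2=-2]  = -5.
Change = -21 − (-5) = -16.

-16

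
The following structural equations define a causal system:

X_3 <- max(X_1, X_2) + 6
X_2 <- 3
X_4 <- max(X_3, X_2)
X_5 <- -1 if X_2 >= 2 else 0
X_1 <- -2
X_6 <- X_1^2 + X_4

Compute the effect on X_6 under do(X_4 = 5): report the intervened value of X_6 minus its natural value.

Under do(X_4=5), the mechanism X_4 <- max(X_3, X_2) is discarded; X_4 is fixed at 5.
X_6 = X_1^2 + X_4  [with X_1=-2, X_4=5]  = 9
Without intervention: X_3 = max(X_1, X_2) + 6  [with X_1=-2, X_2=3]  = 9; X_4 = max(X_3, X_2)  [with X_3=9, X_2=3]  = 9; X_6 = X_1^2 + X_4  [with X_1=-2, X_4=9]  = 13.
Change = 9 − 13 = -4.

-4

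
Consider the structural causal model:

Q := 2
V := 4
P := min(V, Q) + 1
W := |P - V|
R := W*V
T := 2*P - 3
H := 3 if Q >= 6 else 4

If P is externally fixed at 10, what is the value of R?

do(P=10) replaces the equation P := min(V, Q) + 1 with the constant P = 10.
W = |P - V|  [with P=10, V=4]  = 6
R = W*V  [with W=6, V=4]  = 24

24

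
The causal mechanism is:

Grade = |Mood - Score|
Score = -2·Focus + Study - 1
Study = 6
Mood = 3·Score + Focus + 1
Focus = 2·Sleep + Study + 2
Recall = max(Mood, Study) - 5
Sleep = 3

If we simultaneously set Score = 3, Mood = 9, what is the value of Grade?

6

Under do(Score = 3, Mood = 9), each intervened variable's structural equation is replaced by its fixed value.
Grade = |Mood - Score|  [with Mood=9, Score=3]  = 6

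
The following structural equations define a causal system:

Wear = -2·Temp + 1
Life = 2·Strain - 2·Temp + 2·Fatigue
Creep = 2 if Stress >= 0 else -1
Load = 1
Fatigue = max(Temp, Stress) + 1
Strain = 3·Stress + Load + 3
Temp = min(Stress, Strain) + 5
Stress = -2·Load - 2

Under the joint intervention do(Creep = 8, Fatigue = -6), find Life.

Under do(Creep = 8, Fatigue = -6), each intervened variable's structural equation is replaced by its fixed value.
Stress = -2·Load - 2  [with Load=1]  = -4
Strain = 3·Stress + Load + 3  [with Stress=-4, Load=1]  = -8
Temp = min(Stress, Strain) + 5  [with Stress=-4, Strain=-8]  = -3
Life = 2·Strain - 2·Temp + 2·Fatigue  [with Strain=-8, Temp=-3, Fatigue=-6]  = -22

-22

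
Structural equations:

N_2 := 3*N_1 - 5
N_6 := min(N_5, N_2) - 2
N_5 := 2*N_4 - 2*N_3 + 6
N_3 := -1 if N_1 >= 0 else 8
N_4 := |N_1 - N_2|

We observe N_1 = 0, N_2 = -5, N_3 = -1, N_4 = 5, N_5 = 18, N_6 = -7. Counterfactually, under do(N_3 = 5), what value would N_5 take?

do(N_3=5) replaces the equation N_3 := -1 if N_1 >= 0 else 8 with the constant N_3 = 5.
N_2 = 3*N_1 - 5  [with N_1=0]  = -5
N_4 = |N_1 - N_2|  [with N_1=0, N_2=-5]  = 5
N_5 = 2*N_4 - 2*N_3 + 6  [with N_4=5, N_3=5]  = 6

6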